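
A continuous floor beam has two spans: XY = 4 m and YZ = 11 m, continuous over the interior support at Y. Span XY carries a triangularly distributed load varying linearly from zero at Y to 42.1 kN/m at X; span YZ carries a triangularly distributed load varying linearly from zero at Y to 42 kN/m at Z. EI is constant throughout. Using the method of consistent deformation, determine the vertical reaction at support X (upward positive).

Insert a hinge at Y; M_Y is the redundant, and each span becomes simply supported.
Discontinuity in slope at Y on the released structure — sum the simple-span end rotations:
  span XY: triangular load, peak 42.1: 7w₀L³/(360EI) = 52.39/EI
  span YZ: triangular load, peak 42: 7w₀L³/(360EI) = 1087/EI
  relative rotation θ_0 = (52.39 + 1087)/EI = 1139/EI
A unit hogging moment at Y produces rotation L₁/(3EI) + L₂/(3EI) = 5/EI.
Slope continuity at Y: θ_0 = M_Y·5/EI, so M_Y = 1139/5 = 227.9 kN·m (hogging).
Span XY, ΣM about X with M_Y applied at Y: R_Y^{XY}·4 = 112.3 + 227.9, so R_Y^{XY} = 85.04 kN and R_X = 84.2 − 85.04 = -0.8354 kN.

R_X = -0.8354 kN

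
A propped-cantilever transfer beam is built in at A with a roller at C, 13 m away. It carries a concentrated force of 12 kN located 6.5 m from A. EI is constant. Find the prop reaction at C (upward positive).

R_C = 3.75 kN

Remove the prop at C; the released (primary) structure is a cantilever built in at A.
Primary-structure tip deflection at C by superposition:
  point load 12 at a = 6.5: Pa²(3L − a)/(6EI) = 2746/EI
Flexibility coefficient — unit upward force at C: δ_{CC} = L³/(3EI) = 732.3/EI.
Compatibility at C: δ_0 − R_C·δ_{CC} = 0, so R_C = 2746/732.3 = 3.75 kN.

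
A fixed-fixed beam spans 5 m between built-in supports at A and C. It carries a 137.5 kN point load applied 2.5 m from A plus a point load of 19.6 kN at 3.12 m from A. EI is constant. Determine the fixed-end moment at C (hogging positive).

Release both end moments; the primary structure is a simply-supported span AC with redundants M_A and M_C.
End rotations of the released simple span under the applied load (×1/EI):
  at A: point load 137.5 at a = 2.5: Pab(L + b)/(6LEI) = 214.8/EI
  at C: point load 137.5 at a = 2.5: Pab(L + a)/(6LEI) = 214.8/EI
  at A: point load 19.6 at a = 3.12: Pab(L + b)/(6LEI) = 26.37/EI
  at C: point load 19.6 at a = 3.12: Pab(L + a)/(6LEI) = 31.12/EI
  θ_A0 = 241.2/EI,  θ_C0 = 246/EI
Flexibility coefficients: a unit moment at one end gives L/(3EI) there and L/(6EI) at the far end, so f₁₁ = f₂₂ = 1.667/EI and f₁₂ = f₂₁ = 0.8333/EI.
Compatibility — zero rotation at each built-in end:
  1.667 M_A + 0.8333 M_C = 241.2
  0.8333 M_A + 1.667 M_C = 246
Solving the pair gives M_A = 94.58 kN·m and M_C = 100.3 kN·m (hogging).

M_C = 100.3 kN·m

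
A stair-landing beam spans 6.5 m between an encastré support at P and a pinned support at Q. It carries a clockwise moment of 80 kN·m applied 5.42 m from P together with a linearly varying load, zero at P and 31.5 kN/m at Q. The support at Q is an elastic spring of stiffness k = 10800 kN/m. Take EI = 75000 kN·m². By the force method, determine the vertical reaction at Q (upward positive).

Remove the prop at Q; the released (primary) structure is a cantilever built in at P.
Downward deflection at the released point Q due to the loads:
  clockwise couple 80 at a = 5.42: M₀a(2L − a)/(2EI) = 1643/EI
  triangular load, peak 31.5 at the free end: 11w₀L⁴/(120EI) = 5154/EI
  δ_0 = 6798/EI
Flexibility coefficient — unit upward force at Q: δ_{QQ} = L³/(3EI) = 91.54/EI.
With EI = 75000 kN·m²: δ_0 = 0.090636 m and δ_{QQ} = 0.001221 m/kN.
Compatibility — the spring shortens by R_Q/k under the reaction it provides: δ_0 − R_Q·δ_{QQ} = R_Q/k. With 1/k = 0.000093 m/kN, R_Q = δ_0 / (δ_{QQ} + 1/k) = 0.090636 / (0.001221 + 0.000093) = 69.02 kN.

R_Q = 69.02 kN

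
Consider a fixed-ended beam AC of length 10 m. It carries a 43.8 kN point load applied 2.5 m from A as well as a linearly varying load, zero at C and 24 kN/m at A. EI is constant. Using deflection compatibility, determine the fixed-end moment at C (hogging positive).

M_C = 100.5 kN·m

Take the two fixed-end moments M_A, M_C as redundants; the released structure is the simple span AC.
Simple-span end rotations at A and C under the given loads:
  at A: point load 43.8 at a = 2.5: Pab(L + b)/(6LEI) = 239.5/EI
  at C: point load 43.8 at a = 2.5: Pab(L + a)/(6LEI) = 171.1/EI
  at A: triangular load, peak 24: w₀L³/(45EI) = 533.3/EI
  at C: triangular load, peak 24: 7w₀L³/(360EI) = 466.7/EI
  θ_A0 = 772.9/EI,  θ_C0 = 637.8/EI
Flexibility coefficients: a unit moment at one end gives L/(3EI) there and L/(6EI) at the far end, so f₁₁ = f₂₂ = 3.333/EI and f₁₂ = f₂₁ = 1.667/EI.
Compatibility — zero rotation at each built-in end:
  3.333 M_A + 1.667 M_C = 772.9
  1.667 M_A + 3.333 M_C = 637.8
Solving the pair gives M_A = 181.6 kN·m and M_C = 100.5 kN·m (hogging).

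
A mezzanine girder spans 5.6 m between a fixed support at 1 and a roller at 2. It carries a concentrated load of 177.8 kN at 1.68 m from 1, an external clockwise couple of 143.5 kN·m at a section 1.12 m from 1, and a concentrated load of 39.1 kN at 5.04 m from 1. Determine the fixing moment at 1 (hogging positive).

Remove the prop at 2; the released (primary) structure is a cantilever built in at 1.
Deflection at 2 on the released cantilever, summing each load's contribution:
  point load 177.8 at a = 1.68: Pa²(3L − a)/(6EI) = 1265/EI
  clockwise couple 143.5 at a = 1.12: M₀a(2L − a)/(2EI) = 810/EI
  point load 39.1 at a = 5.04: Pa²(3L − a)/(6EI) = 1947/EI
  δ_0 = 4021/EI
Flexibility coefficient — unit upward force at 2: δ_{22} = L³/(3EI) = 58.54/EI.
Compatibility at 2: δ_0 − R_2·δ_{22} = 0, so R_2 = 4021/58.54 = 68.69 kN.
Moment equilibrium about 1: M_1 = Σ(load moments about 1) − R_2·L = 639.3 − 68.69×5.6 = 254.6 kN·m.

M_1 = 254.6 kN·m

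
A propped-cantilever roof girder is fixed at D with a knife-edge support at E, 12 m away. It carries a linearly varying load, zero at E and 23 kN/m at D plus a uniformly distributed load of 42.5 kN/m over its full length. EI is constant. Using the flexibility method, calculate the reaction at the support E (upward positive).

Choose R_E as the redundant. The primary structure is the cantilever fixed at D.
Deflection at E on the released cantilever, summing each load's contribution:
  triangular load, peak 23 at the fixed end: w₀L⁴/(30EI) = 15898/EI
  UDL 42.5: wL⁴/(8EI) = 110160/EI
  δ_0 = 126058/EI
Flexibility coefficient — unit upward force at E: δ_{EE} = L³/(3EI) = 576/EI.
Compatibility at E: δ_0 − R_E·δ_{EE} = 0, so R_E = 126058/576 = 218.8 kN.

R_E = 218.8 kN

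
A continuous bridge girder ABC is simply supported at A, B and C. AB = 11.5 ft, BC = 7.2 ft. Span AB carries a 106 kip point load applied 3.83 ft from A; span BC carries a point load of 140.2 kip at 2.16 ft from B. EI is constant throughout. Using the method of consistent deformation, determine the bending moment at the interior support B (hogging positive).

Insert a hinge at B; M_B is the redundant, and each span becomes simply supported.
Rotations at B on the released spans (each span's end-slope, ×1/EI):
  span AB: point load 106 at a = 3.83: Pab(L + a)/(6LEI) = 691.8/EI
  span BC: point load 140.2 at a = 2.16: Pab(L + b)/(6LEI) = 432.4/EI
  relative rotation θ_0 = (691.8 + 432.4)/EI = 1124/EI
A unit hogging moment at B produces rotation L₁/(3EI) + L₂/(3EI) = 6.233/EI.
Compatibility: M_B·(L₁+L₂)/(3EI) = θ_0, giving M_B = 180.4 kip·ft (hogging).

M_B = 180.4 kip·ft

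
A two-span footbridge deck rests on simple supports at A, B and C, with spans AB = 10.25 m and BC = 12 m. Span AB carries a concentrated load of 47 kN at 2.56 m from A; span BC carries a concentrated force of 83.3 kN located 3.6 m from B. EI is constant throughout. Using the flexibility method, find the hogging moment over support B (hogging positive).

Take M_B as the redundant. Released structure: two simple spans AB and BC with a hinge at B.
Discontinuity in slope at B on the released structure — sum the simple-span end rotations:
  span AB: point load 47 at a = 2.56: Pab(L + a)/(6LEI) = 192.7/EI
  span BC: point load 83.3 at a = 3.6: Pab(L + b)/(6LEI) = 713.7/EI
  relative rotation θ_0 = (192.7 + 713.7)/EI = 906.4/EI
A unit hogging moment at B produces rotation L₁/(3EI) + L₂/(3EI) = 7.417/EI.
Compatibility: M_B·(L₁+L₂)/(3EI) = θ_0, giving M_B = 122.2 kN·m (hogging).

M_B = 122.2 kN·m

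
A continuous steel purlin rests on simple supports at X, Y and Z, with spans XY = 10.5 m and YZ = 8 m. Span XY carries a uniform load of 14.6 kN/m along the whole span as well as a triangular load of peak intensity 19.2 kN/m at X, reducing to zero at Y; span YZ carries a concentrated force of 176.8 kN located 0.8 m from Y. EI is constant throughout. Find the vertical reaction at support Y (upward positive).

R_Y = 321.5 kN

Insert a hinge at Y; M_Y is the redundant, and each span becomes simply supported.
End slopes at the hinge Y, treating each span as simply supported:
  span XY: UDL 14.6: wL³/(24EI) = 704.2/EI
  span XY: triangular load, peak 19.2: 7w₀L³/(360EI) = 432.2/EI
  span YZ: point load 176.8 at a = 0.8: Pab(L + b)/(6LEI) = 322.5/EI
  relative rotation θ_0 = (1136 + 322.5)/EI = 1459/EI
A unit hogging moment at Y produces rotation L₁/(3EI) + L₂/(3EI) = 6.167/EI.
Compatibility: M_Y·(L₁+L₂)/(3EI) = θ_0, giving M_Y = 236.6 kN·m (hogging).
Span XY, ΣM about X with M_Y applied at Y: R_Y^{XY}·10.5 = 1158 + 236.6, so R_Y^{XY} = 132.8 kN and R_X = 254.1 − 132.8 = 121.3 kN.
Span YZ, ΣM about Z: R_Y^{YZ}·8 = 1273 + 236.6, so R_Y^{YZ} = 188.7 kN and R_Z = 176.8 − 188.7 = -11.89 kN.
R_Y = 132.8 + 188.7 = 321.5 kN.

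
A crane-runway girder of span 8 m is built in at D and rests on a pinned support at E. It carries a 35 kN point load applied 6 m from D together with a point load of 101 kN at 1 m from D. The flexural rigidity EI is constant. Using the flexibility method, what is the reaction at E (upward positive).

Take the reaction at E as the redundant and release it; the primary structure is a cantilever fixed at D.
Downward deflection at the released point E due to the loads:
  point load 35 at a = 6: Pa²(3L − a)/(6EI) = 3780/EI
  point load 101 at a = 1: Pa²(3L − a)/(6EI) = 387.2/EI
  δ_0 = 4167/EI
Tip deflection under a unit load at E: L³/(3EI) = 170.7/EI.
The prop prevents deflection at E: R_E = δ_0/δ_{EE} = 4167/170.7 = 24.42 kN.

R_E = 24.42 kN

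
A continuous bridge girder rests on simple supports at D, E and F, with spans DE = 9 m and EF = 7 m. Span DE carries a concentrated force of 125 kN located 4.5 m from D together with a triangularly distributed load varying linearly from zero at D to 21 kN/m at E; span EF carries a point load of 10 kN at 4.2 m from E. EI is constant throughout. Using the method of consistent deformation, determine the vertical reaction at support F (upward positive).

Insert a hinge at E; M_E is the redundant, and each span becomes simply supported.
End slopes at the hinge E, treating each span as simply supported:
  span DE: point load 125 at a = 4.5: Pab(L + a)/(6LEI) = 632.8/EI
  span DE: triangular load, peak 21: w₀L³/(45EI) = 340.2/EI
  span EF: point load 10 at a = 4.2: Pab(L + b)/(6LEI) = 27.44/EI
  relative rotation θ_0 = (973 + 27.44)/EI = 1000/EI
A unit hogging moment at E produces rotation L₁/(3EI) + L₂/(3EI) = 5.333/EI.
Slope continuity at E: θ_0 = M_E·5.333/EI, so M_E = 1000/5.333 = 187.6 kN·m (hogging).
Span EF, ΣM about F: R_E^{EF}·7 = 28 + 187.6, so R_E^{EF} = 30.8 kN and R_F = 10 − 30.8 = -20.8 kN.

R_F = -20.8 kN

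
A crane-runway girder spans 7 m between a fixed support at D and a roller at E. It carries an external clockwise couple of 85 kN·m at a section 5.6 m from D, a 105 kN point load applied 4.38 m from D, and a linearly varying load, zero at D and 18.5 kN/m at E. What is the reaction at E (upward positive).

R_E = 101.9 kN

Choose R_E as the redundant. The primary structure is the cantilever fixed at D.
Deflection at E on the released cantilever, summing each load's contribution:
  clockwise couple 85 at a = 5.6: M₀a(2L − a)/(2EI) = 1999/EI
  point load 105 at a = 4.38: Pa²(3L − a)/(6EI) = 5580/EI
  triangular load, peak 18.5 at the free end: 11w₀L⁴/(120EI) = 4072/EI
  δ_0 = 11651/EI
Tip deflection under a unit load at E: L³/(3EI) = 114.3/EI.
Compatibility at E: δ_0 − R_E·δ_{EE} = 0, so R_E = 11651/114.3 = 101.9 kN.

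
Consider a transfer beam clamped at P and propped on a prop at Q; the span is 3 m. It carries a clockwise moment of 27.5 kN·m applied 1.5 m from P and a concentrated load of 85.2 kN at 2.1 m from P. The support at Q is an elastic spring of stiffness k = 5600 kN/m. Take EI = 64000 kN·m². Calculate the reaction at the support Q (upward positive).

Choose R_Q as the redundant. The primary structure is the cantilever fixed at P.
Primary-structure tip deflection at Q by superposition:
  clockwise couple 27.5 at a = 1.5: M₀a(2L − a)/(2EI) = 92.81/EI
  point load 85.2 at a = 2.1: Pa²(3L − a)/(6EI) = 432.1/EI
  δ_0 = 524.9/EI
Tip deflection under a unit load at Q: L³/(3EI) = 9/EI.
With EI = 64000 kN·m²: δ_0 = 0.008202 m and δ_{QQ} = 0.000141 m/kN.
Compatibility — the spring shortens by R_Q/k under the reaction it provides: δ_0 − R_Q·δ_{QQ} = R_Q/k. With 1/k = 0.000179 m/kN, R_Q = δ_0 / (δ_{QQ} + 1/k) = 0.008202 / (0.000141 + 0.000179) = 25.69 kN.

R_Q = 25.69 kN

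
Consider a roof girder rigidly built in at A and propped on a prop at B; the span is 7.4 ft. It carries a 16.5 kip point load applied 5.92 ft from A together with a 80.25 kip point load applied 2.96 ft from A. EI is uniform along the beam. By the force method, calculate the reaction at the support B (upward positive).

Release the roller at B. Primary structure: cantilever fixed at A.
Free-end deflection of the primary structure under the applied loading (downward +):
  point load 16.5 at a = 5.92: Pa²(3L − a)/(6EI) = 1569/EI
  point load 80.25 at a = 2.96: Pa²(3L − a)/(6EI) = 2255/EI
  δ_0 = 3824/EI
Tip deflection under a unit load at B: L³/(3EI) = 135.1/EI.
Compatibility at B: δ_0 − R_B·δ_{BB} = 0, so R_B = 3824/135.1 = 28.31 kip.

R_B = 28.31 kip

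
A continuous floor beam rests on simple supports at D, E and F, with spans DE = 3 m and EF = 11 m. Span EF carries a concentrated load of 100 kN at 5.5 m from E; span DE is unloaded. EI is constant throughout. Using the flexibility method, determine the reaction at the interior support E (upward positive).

R_E = 118.8 kN

Insert a hinge at E; M_E is the redundant, and each span becomes simply supported.
End slopes at the hinge E, treating each span as simply supported:
  span EF: point load 100 at a = 5.5: Pab(L + b)/(6LEI) = 756.2/EI
  relative rotation θ_0 = (0 + 756.2)/EI = 756.2/EI
A unit hogging moment at E produces rotation L₁/(3EI) + L₂/(3EI) = 4.667/EI.
Compatibility: M_E·(L₁+L₂)/(3EI) = θ_0, giving M_E = 162.1 kN·m (hogging).
Span DE, ΣM about D with M_E applied at E: R_E^{DE}·3 = 0 + 162.1, so R_E^{DE} = 54.02 kN and R_D = 0 − 54.02 = -54.02 kN.
Span EF, ΣM about F: R_E^{EF}·11 = 550 + 162.1, so R_E^{EF} = 64.73 kN and R_F = 100 − 64.73 = 35.27 kN.
R_E = 54.02 + 64.73 = 118.8 kN.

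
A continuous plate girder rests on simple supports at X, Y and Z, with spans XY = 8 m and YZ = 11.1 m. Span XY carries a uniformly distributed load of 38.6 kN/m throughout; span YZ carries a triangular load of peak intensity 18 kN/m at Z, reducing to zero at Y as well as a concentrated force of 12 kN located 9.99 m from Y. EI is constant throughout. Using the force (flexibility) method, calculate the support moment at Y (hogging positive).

Release continuity at Y by inserting a hinge; the redundant is the internal moment M_Y. The primary structure is two simply-supported spans XY and YZ.
Rotations at Y on the released spans (each span's end-slope, ×1/EI):
  span XY: UDL 38.6: wL³/(24EI) = 823.5/EI
  span YZ: triangular load, peak 18: 7w₀L³/(360EI) = 478.7/EI
  span YZ: point load 12 at a = 9.99: Pab(L + b)/(6LEI) = 24.4/EI
  relative rotation θ_0 = (823.5 + 503.1)/EI = 1327/EI
A unit hogging moment at Y produces rotation L₁/(3EI) + L₂/(3EI) = 6.367/EI.
Compatibility: M_Y·(L₁+L₂)/(3EI) = θ_0, giving M_Y = 208.4 kN·m (hogging).

M_Y = 208.4 kN·m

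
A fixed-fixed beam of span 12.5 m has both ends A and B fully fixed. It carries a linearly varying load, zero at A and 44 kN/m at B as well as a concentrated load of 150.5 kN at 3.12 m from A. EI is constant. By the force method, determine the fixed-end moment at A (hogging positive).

M_A = 493.6 kN·m

Take the two fixed-end moments M_A, M_B as redundants; the released structure is the simple span AB.
Simple-span end rotations at A and B under the given loads:
  at A: triangular load, peak 44: 7w₀L³/(360EI) = 1671/EI
  at B: triangular load, peak 44: w₀L³/(45EI) = 1910/EI
  at A: point load 150.5 at a = 3.12: Pab(L + b)/(6LEI) = 1285/EI
  at B: point load 150.5 at a = 3.12: Pab(L + a)/(6LEI) = 917.3/EI
  θ_A0 = 2956/EI,  θ_B0 = 2827/EI
Flexibility coefficients: a unit moment at one end gives L/(3EI) there and L/(6EI) at the far end, so f₁₁ = f₂₂ = 4.167/EI and f₁₂ = f₂₁ = 2.083/EI.
Compatibility — zero rotation at each built-in end:
  4.167 M_A + 2.083 M_B = 2956
  2.083 M_A + 4.167 M_B = 2827
Solving the pair gives M_A = 493.6 kN·m and M_B = 431.7 kN·m (hogging).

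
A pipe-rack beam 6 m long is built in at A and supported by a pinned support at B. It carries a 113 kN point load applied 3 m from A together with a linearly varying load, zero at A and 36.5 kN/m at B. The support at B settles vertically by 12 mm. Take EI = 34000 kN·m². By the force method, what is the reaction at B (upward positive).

Remove the prop at B; the released (primary) structure is a cantilever built in at A.
Deflection at B on the released cantilever, summing each load's contribution:
  point load 113 at a = 3: Pa²(3L − a)/(6EI) = 2542/EI
  triangular load, peak 36.5 at the free end: 11w₀L⁴/(120EI) = 4336/EI
  δ_0 = 6879/EI
Tip deflection under a unit load at B: L³/(3EI) = 72/EI.
With EI = 34000 kN·m²: δ_0 = 0.20231 m and δ_{BB} = 0.002118 m/kN.
Compatibility — the beam at B must follow the support down by 0.012 m: δ_0 − R_B·δ_{BB} = 0.012, so R_B = (0.20231 − 0.012)/0.002118 = 89.87 kN.

R_B = 89.87 kN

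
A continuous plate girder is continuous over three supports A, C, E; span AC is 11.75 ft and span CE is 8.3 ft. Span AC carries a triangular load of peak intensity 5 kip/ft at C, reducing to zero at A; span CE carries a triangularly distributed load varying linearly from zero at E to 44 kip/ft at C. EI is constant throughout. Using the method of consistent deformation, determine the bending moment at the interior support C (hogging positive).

M_C = 110.6 kip·ft

Take M_C as the redundant. Released structure: two simple spans AC and CE with a hinge at C.
End slopes at the hinge C, treating each span as simply supported:
  span AC: triangular load, peak 5: w₀L³/(45EI) = 180.2/EI
  span CE: triangular load, peak 44: w₀L³/(45EI) = 559.1/EI
  relative rotation θ_0 = (180.2 + 559.1)/EI = 739.3/EI
A unit hogging moment at C produces rotation L₁/(3EI) + L₂/(3EI) = 6.683/EI.
Compatibility: M_C·(L₁+L₂)/(3EI) = θ_0, giving M_C = 110.6 kip·ft (hogging).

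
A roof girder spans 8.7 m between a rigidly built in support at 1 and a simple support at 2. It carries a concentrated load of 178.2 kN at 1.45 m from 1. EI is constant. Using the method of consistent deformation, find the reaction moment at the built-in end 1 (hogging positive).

M_1 = 197.4 kN·m

Choose R_2 as the redundant. The primary structure is the cantilever fixed at 1.
Free-end deflection of the primary structure under the applied loading (downward +):
  point load 178.2 at a = 1.45: Pa²(3L − a)/(6EI) = 1539/EI
Tip deflection under a unit load at 2: L³/(3EI) = 219.5/EI.
Compatibility at 2: δ_0 − R_2·δ_{22} = 0, so R_2 = 1539/219.5 = 7.013 kN.
Moment equilibrium about 1: M_1 = Σ(load moments about 1) − R_2·L = 258.4 − 7.013×8.7 = 197.4 kN·m.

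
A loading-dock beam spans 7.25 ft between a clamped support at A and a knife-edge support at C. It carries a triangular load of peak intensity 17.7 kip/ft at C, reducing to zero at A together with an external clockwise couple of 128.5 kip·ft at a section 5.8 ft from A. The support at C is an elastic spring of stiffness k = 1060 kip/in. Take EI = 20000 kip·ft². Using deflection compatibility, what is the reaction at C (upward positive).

Release the roller at C. Primary structure: cantilever fixed at A.
Deflection at C on the released cantilever, summing each load's contribution:
  triangular load, peak 17.7 at the free end: 11w₀L⁴/(120EI) = 4483/EI
  clockwise couple 128.5 at a = 5.8: M₀a(2L − a)/(2EI) = 3242/EI
  δ_0 = 7725/EI
Tip deflection under a unit load at C: L³/(3EI) = 127/EI.
With EI = 20000 kip·ft²: δ_0 = 0.38624 ft and δ_{CC} = 0.006351 ft/kip.
Compatibility — the spring shortens by R_C/k under the reaction it provides: δ_0 − R_C·δ_{CC} = R_C/k. With 1/k = 1/(1060×12) ft/kip = 0.000079 ft/kip, R_C = δ_0 / (δ_{CC} + 1/k) = 0.38624 / (0.006351 + 0.000079) = 60.07 kip.

R_C = 60.07 kip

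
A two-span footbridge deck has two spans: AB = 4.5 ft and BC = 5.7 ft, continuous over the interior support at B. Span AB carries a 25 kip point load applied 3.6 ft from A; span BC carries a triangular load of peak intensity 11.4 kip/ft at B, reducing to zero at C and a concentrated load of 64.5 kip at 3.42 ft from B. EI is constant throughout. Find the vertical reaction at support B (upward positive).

R_B = 89.51 kip

Insert a hinge at B; M_B is the redundant, and each span becomes simply supported.
Discontinuity in slope at B on the released structure — sum the simple-span end rotations:
  span AB: point load 25 at a = 3.6: Pab(L + a)/(6LEI) = 24.3/EI
  span BC: triangular load, peak 11.4: w₀L³/(45EI) = 46.92/EI
  span BC: point load 64.5 at a = 3.42: Pab(L + b)/(6LEI) = 117.4/EI
  relative rotation θ_0 = (24.3 + 164.3)/EI = 188.6/EI
A unit hogging moment at B produces rotation L₁/(3EI) + L₂/(3EI) = 3.4/EI.
Compatibility: M_B·(L₁+L₂)/(3EI) = θ_0, giving M_B = 55.46 kip·ft (hogging).
Span AB, ΣM about A with M_B applied at B: R_B^{AB}·4.5 = 90 + 55.46, so R_B^{AB} = 32.32 kip and R_A = 25 − 32.32 = -7.325 kip.
Span BC, ΣM about C: R_B^{BC}·5.7 = 270.5 + 55.46, so R_B^{BC} = 57.19 kip and R_C = 96.99 − 57.19 = 39.8 kip.
R_B = 32.32 + 57.19 = 89.51 kip.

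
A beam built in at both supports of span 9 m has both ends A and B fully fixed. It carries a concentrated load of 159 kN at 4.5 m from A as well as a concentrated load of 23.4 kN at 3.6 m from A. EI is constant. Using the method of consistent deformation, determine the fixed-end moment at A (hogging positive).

M_A = 209.2 kN·m

Release both end moments; the primary structure is a simply-supported span AB with redundants M_A and M_B.
Simple-span end rotations at A and B under the given loads:
  at A: point load 159 at a = 4.5: Pab(L + b)/(6LEI) = 804.9/EI
  at B: point load 159 at a = 4.5: Pab(L + a)/(6LEI) = 804.9/EI
  at A: point load 23.4 at a = 3.6: Pab(L + b)/(6LEI) = 121.3/EI
  at B: point load 23.4 at a = 3.6: Pab(L + a)/(6LEI) = 106.1/EI
  θ_A0 = 926.2/EI,  θ_B0 = 911.1/EI
Flexibility coefficients: a unit moment at one end gives L/(3EI) there and L/(6EI) at the far end, so f₁₁ = f₂₂ = 3/EI and f₁₂ = f₂₁ = 1.5/EI.
Compatibility — zero rotation at each built-in end:
  3 M_A + 1.5 M_B = 926.2
  1.5 M_A + 3 M_B = 911.1
Solving the pair gives M_A = 209.2 kN·m and M_B = 199.1 kN·m (hogging).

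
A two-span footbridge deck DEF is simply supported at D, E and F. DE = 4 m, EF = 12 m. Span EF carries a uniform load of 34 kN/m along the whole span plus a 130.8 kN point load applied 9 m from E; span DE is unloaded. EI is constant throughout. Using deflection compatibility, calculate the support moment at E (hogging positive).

Release continuity at E by inserting a hinge; the redundant is the internal moment M_E. The primary structure is two simply-supported spans DE and EF.
Rotations at E on the released spans (each span's end-slope, ×1/EI):
  span EF: UDL 34: wL³/(24EI) = 2448/EI
  span EF: point load 130.8 at a = 9: Pab(L + b)/(6LEI) = 735.8/EI
  relative rotation θ_0 = (0 + 3184)/EI = 3184/EI
A unit hogging moment at E produces rotation L₁/(3EI) + L₂/(3EI) = 5.333/EI.
Slope continuity at E: θ_0 = M_E·5.333/EI, so M_E = 3184/5.333 = 597 kN·m (hogging).

M_E = 597 kN·m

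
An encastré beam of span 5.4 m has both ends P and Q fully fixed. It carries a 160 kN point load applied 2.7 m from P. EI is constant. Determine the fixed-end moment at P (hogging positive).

M_P = 108 kN·m

Take the two fixed-end moments M_P, M_Q as redundants; the released structure is the simple span PQ.
End rotations of the released simple span under the applied load (×1/EI):
  at P: point load 160 at a = 2.7: Pab(L + b)/(6LEI) = 291.6/EI
  at Q: point load 160 at a = 2.7: Pab(L + a)/(6LEI) = 291.6/EI
  θ_P0 = 291.6/EI,  θ_Q0 = 291.6/EI
Flexibility coefficients: a unit moment at one end gives L/(3EI) there and L/(6EI) at the far end, so f₁₁ = f₂₂ = 1.8/EI and f₁₂ = f₂₁ = 0.9/EI.
Compatibility — zero rotation at each built-in end:
  1.8 M_P + 0.9 M_Q = 291.6
  0.9 M_P + 1.8 M_Q = 291.6
Solving the pair gives M_P = 108 kN·m and M_Q = 108 kN·m (hogging).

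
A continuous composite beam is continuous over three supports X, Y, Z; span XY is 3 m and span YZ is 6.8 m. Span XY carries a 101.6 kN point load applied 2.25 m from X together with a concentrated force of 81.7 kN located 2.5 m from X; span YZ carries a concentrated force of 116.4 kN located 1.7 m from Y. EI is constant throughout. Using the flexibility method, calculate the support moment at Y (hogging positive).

M_Y = 115 kN·m

Insert a hinge at Y; M_Y is the redundant, and each span becomes simply supported.
Rotations at Y on the released spans (each span's end-slope, ×1/EI):
  span XY: point load 101.6 at a = 2.25: Pab(L + a)/(6LEI) = 50.01/EI
  span XY: point load 81.7 at a = 2.5: Pab(L + a)/(6LEI) = 31.2/EI
  span YZ: point load 116.4 at a = 1.7: Pab(L + b)/(6LEI) = 294.3/EI
  relative rotation θ_0 = (81.21 + 294.3)/EI = 375.6/EI
A unit hogging moment at Y produces rotation L₁/(3EI) + L₂/(3EI) = 3.267/EI.
Slope continuity at Y: θ_0 = M_Y·3.267/EI, so M_Y = 375.6/3.267 = 115 kN·m (hogging).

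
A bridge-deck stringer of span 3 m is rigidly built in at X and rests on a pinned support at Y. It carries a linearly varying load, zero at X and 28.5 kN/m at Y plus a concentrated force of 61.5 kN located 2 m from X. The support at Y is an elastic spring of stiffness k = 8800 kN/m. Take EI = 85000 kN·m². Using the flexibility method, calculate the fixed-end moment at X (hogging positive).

M_X = 128.3 kN·m

Release the roller at Y. Primary structure: cantilever fixed at X.
Free-end deflection of the primary structure under the applied loading (downward +):
  triangular load, peak 28.5 at the free end: 11w₀L⁴/(120EI) = 211.6/EI
  point load 61.5 at a = 2: Pa²(3L − a)/(6EI) = 287/EI
  δ_0 = 498.6/EI
Tip deflection under a unit load at Y: L³/(3EI) = 9/EI.
With EI = 85000 kN·m²: δ_0 = 0.005866 m and δ_{YY} = 0.000106 m/kN.
Compatibility — the spring shortens by R_Y/k under the reaction it provides: δ_0 − R_Y·δ_{YY} = R_Y/k. With 1/k = 0.000114 m/kN, R_Y = δ_0 / (δ_{YY} + 1/k) = 0.005866 / (0.000106 + 0.000114) = 26.72 kN.
Moment equilibrium about X: M_X = Σ(load moments about X) − R_Y·L = 208.5 − 26.72×3 = 128.3 kN·m.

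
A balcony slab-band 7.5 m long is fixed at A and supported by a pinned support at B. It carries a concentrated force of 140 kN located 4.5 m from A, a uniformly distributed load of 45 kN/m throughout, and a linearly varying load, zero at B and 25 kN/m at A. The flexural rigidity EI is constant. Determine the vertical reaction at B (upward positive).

Remove the prop at B; the released (primary) structure is a cantilever built in at A.
Downward deflection at the released point B due to the loads:
  point load 140 at a = 4.5: Pa²(3L − a)/(6EI) = 8505/EI
  UDL 45: wL⁴/(8EI) = 17798/EI
  triangular load, peak 25 at the fixed end: w₀L⁴/(30EI) = 2637/EI
  δ_0 = 28940/EI
Tip deflection under a unit load at B: L³/(3EI) = 140.6/EI.
Compatibility at B: δ_0 − R_B·δ_{BB} = 0, so R_B = 28940/140.6 = 205.8 kN.

R_B = 205.8 kN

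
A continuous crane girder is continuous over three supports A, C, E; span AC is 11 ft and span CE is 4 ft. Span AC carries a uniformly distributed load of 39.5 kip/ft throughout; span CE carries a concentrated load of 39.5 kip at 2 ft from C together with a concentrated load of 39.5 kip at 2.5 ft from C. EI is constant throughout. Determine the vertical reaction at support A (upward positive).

R_A = 176.1 kip

Take M_C as the redundant. Released structure: two simple spans AC and CE with a hinge at C.
End slopes at the hinge C, treating each span as simply supported:
  span AC: UDL 39.5: wL³/(24EI) = 2191/EI
  span CE: point load 39.5 at a = 2: Pab(L + b)/(6LEI) = 39.5/EI
  span CE: point load 39.5 at a = 2.5: Pab(L + b)/(6LEI) = 33.95/EI
  relative rotation θ_0 = (2191 + 73.45)/EI = 2264/EI
A unit hogging moment at C produces rotation L₁/(3EI) + L₂/(3EI) = 5/EI.
Slope continuity at C: θ_0 = M_C·5/EI, so M_C = 2264/5 = 452.8 kip·ft (hogging).
Span AC, ΣM about A with M_C applied at C: R_C^{AC}·11 = 2390 + 452.8, so R_C^{AC} = 258.4 kip and R_A = 434.5 − 258.4 = 176.1 kip.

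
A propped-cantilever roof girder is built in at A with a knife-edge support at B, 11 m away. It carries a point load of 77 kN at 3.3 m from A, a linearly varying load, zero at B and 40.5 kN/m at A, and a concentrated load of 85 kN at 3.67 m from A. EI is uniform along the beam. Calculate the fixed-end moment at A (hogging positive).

M_A = 651.1 kN·m

Take the reaction at B as the redundant and release it; the primary structure is a cantilever fixed at A.
Primary-structure tip deflection at B by superposition:
  point load 77 at a = 3.3: Pa²(3L − a)/(6EI) = 4151/EI
  triangular load, peak 40.5 at the fixed end: w₀L⁴/(30EI) = 19765/EI
  point load 85 at a = 3.67: Pa²(3L − a)/(6EI) = 5596/EI
  δ_0 = 29513/EI
Flexibility coefficient — unit upward force at B: δ_{BB} = L³/(3EI) = 443.7/EI.
The prop prevents deflection at B: R_B = δ_0/δ_{BB} = 29513/443.7 = 66.52 kN.
Moment equilibrium about A: M_A = Σ(load moments about A) − R_B·L = 1383 − 66.52×11 = 651.1 kN·m.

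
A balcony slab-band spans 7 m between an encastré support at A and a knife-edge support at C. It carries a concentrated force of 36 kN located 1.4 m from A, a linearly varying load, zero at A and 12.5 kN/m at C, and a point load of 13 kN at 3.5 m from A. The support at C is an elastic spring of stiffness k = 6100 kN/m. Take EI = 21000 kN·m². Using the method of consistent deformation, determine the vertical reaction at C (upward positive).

Take the reaction at C as the redundant and release it; the primary structure is a cantilever fixed at A.
Deflection at C on the released cantilever, summing each load's contribution:
  point load 36 at a = 1.4: Pa²(3L − a)/(6EI) = 230.5/EI
  triangular load, peak 12.5 at the free end: 11w₀L⁴/(120EI) = 2751/EI
  point load 13 at a = 3.5: Pa²(3L − a)/(6EI) = 464.5/EI
  δ_0 = 3446/EI
Tip deflection under a unit load at C: L³/(3EI) = 114.3/EI.
With EI = 21000 kN·m²: δ_0 = 0.1641 m and δ_{CC} = 0.005444 m/kN.
Compatibility — the spring shortens by R_C/k under the reaction it provides: δ_0 − R_C·δ_{CC} = R_C/k. With 1/k = 0.000164 m/kN, R_C = δ_0 / (δ_{CC} + 1/k) = 0.1641 / (0.005444 + 0.000164) = 29.26 kN.

R_C = 29.26 kN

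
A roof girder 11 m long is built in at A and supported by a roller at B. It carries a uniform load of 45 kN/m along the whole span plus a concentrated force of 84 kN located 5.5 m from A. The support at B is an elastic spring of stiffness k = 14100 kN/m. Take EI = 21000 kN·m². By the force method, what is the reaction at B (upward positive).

R_B = 211.2 kN

Release the roller at B. Primary structure: cantilever fixed at A.
Primary-structure tip deflection at B by superposition:
  UDL 45: wL⁴/(8EI) = 82356/EI
  point load 84 at a = 5.5: Pa²(3L − a)/(6EI) = 11646/EI
  δ_0 = 94002/EI
Tip deflection under a unit load at B: L³/(3EI) = 443.7/EI.
With EI = 21000 kN·m²: δ_0 = 4.4763 m and δ_{BB} = 0.021127 m/kN.
Compatibility — the spring shortens by R_B/k under the reaction it provides: δ_0 − R_B·δ_{BB} = R_B/k. With 1/k = 0.000071 m/kN, R_B = δ_0 / (δ_{BB} + 1/k) = 4.4763 / (0.021127 + 0.000071) = 211.2 kN.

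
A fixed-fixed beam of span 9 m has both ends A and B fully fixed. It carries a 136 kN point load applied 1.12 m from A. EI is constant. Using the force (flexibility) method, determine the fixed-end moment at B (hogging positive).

M_B = 16.6 kN·m

Release both end moments; the primary structure is a simply-supported span AB with redundants M_A and M_B.
On the primary (simply-supported) span, the end slopes from the loading are:
  at A: point load 136 at a = 1.12: Pab(L + b)/(6LEI) = 375.2/EI
  at B: point load 136 at a = 1.12: Pab(L + a)/(6LEI) = 224.9/EI
  θ_A0 = 375.2/EI,  θ_B0 = 224.9/EI
Flexibility coefficients: a unit moment at one end gives L/(3EI) there and L/(6EI) at the far end, so f₁₁ = f₂₂ = 3/EI and f₁₂ = f₂₁ = 1.5/EI.
Compatibility — zero rotation at each built-in end:
  3 M_A + 1.5 M_B = 375.2
  1.5 M_A + 3 M_B = 224.9
Solving the pair gives M_A = 116.8 kN·m and M_B = 16.6 kN·m (hogging).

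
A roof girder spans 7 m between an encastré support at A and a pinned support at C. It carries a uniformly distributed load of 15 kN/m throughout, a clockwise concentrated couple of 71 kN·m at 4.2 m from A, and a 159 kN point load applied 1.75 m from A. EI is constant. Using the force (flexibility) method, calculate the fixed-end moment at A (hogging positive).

M_A = 256 kN·m

Choose R_C as the redundant. The primary structure is the cantilever fixed at A.
Downward deflection at the released point C due to the loads:
  UDL 15: wL⁴/(8EI) = 4502/EI
  clockwise couple 71 at a = 4.2: M₀a(2L − a)/(2EI) = 1461/EI
  point load 159 at a = 1.75: Pa²(3L − a)/(6EI) = 1562/EI
  δ_0 = 7525/EI
Tip deflection under a unit load at C: L³/(3EI) = 114.3/EI.
Compatibility at C: δ_0 − R_C·δ_{CC} = 0, so R_C = 7525/114.3 = 65.82 kN.
Moment equilibrium about A: M_A = Σ(load moments about A) − R_C·L = 716.8 − 65.82×7 = 256 kN·m.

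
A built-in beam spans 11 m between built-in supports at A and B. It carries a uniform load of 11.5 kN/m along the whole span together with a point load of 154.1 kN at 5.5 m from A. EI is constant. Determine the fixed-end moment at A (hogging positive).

M_A = 327.8 kN·m

Release both end moments; the primary structure is a simply-supported span AB with redundants M_A and M_B.
End rotations of the released simple span under the applied load (×1/EI):
  at A: UDL 11.5: wL³/(24EI) = 637.8/EI
  at B: UDL 11.5: wL³/(24EI) = 637.8/EI
  at A: point load 154.1 at a = 5.5: Pab(L + b)/(6LEI) = 1165/EI
  at B: point load 154.1 at a = 5.5: Pab(L + a)/(6LEI) = 1165/EI
  θ_A0 = 1803/EI,  θ_B0 = 1803/EI
Flexibility coefficients: a unit moment at one end gives L/(3EI) there and L/(6EI) at the far end, so f₁₁ = f₂₂ = 3.667/EI and f₁₂ = f₂₁ = 1.833/EI.
Compatibility — zero rotation at each built-in end:
  3.667 M_A + 1.833 M_B = 1803
  1.833 M_A + 3.667 M_B = 1803
Solving the pair gives M_A = 327.8 kN·m and M_B = 327.8 kN·m (hogging).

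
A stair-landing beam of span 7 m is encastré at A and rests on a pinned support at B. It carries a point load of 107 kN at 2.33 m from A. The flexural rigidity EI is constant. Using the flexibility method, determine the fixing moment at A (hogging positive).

M_A = 138.6 kN·m

Take the reaction at B as the redundant and release it; the primary structure is a cantilever fixed at A.
Free-end deflection of the primary structure under the applied loading (downward +):
  point load 107 at a = 2.33: Pa²(3L − a)/(6EI) = 1808/EI
Tip deflection under a unit load at B: L³/(3EI) = 114.3/EI.
Compatibility at B: δ_0 − R_B·δ_{BB} = 0, so R_B = 1808/114.3 = 15.81 kN.
Moment equilibrium about A: M_A = Σ(load moments about A) − R_B·L = 249.3 − 15.81×7 = 138.6 kN·m.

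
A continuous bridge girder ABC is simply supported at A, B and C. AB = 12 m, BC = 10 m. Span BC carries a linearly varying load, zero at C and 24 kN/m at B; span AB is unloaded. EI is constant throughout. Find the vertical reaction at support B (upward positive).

R_B = 93.33 kN

Release continuity at B by inserting a hinge; the redundant is the internal moment M_B. The primary structure is two simply-supported spans AB and BC.
Rotations at B on the released spans (each span's end-slope, ×1/EI):
  span BC: triangular load, peak 24: w₀L³/(45EI) = 533.3/EI
  relative rotation θ_0 = (0 + 533.3)/EI = 533.3/EI
A unit hogging moment at B produces rotation L₁/(3EI) + L₂/(3EI) = 7.333/EI.
Slope continuity at B: θ_0 = M_B·7.333/EI, so M_B = 533.3/7.333 = 72.73 kN·m (hogging).
Span AB, ΣM about A with M_B applied at B: R_B^{AB}·12 = 0 + 72.73, so R_B^{AB} = 6.061 kN and R_A = 0 − 6.061 = -6.061 kN.
Span BC, ΣM about C: R_B^{BC}·10 = 800 + 72.73, so R_B^{BC} = 87.27 kN and R_C = 120 − 87.27 = 32.73 kN.
R_B = 6.061 + 87.27 = 93.33 kN.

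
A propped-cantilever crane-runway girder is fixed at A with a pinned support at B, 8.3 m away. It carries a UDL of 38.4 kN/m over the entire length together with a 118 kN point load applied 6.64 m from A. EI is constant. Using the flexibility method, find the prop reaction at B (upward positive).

R_B = 202.6 kN

Release the roller at B. Primary structure: cantilever fixed at A.
Primary-structure tip deflection at B by superposition:
  UDL 38.4: wL⁴/(8EI) = 22780/EI
  point load 118 at a = 6.64: Pa²(3L − a)/(6EI) = 15833/EI
  δ_0 = 38613/EI
Flexibility coefficient — unit upward force at B: δ_{BB} = L³/(3EI) = 190.6/EI.
The prop prevents deflection at B: R_B = δ_0/δ_{BB} = 38613/190.6 = 202.6 kN.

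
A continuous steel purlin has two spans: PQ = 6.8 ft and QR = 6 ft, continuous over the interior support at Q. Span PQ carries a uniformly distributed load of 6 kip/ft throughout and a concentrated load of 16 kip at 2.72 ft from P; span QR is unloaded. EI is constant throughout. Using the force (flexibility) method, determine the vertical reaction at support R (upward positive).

R_R = -4.689 kip

Take M_Q as the redundant. Released structure: two simple spans PQ and QR with a hinge at Q.
Discontinuity in slope at Q on the released structure — sum the simple-span end rotations:
  span PQ: UDL 6: wL³/(24EI) = 78.61/EI
  span PQ: point load 16 at a = 2.72: Pab(L + a)/(6LEI) = 41.43/EI
  relative rotation θ_0 = (120 + 0)/EI = 120/EI
A unit hogging moment at Q produces rotation L₁/(3EI) + L₂/(3EI) = 4.267/EI.
Compatibility: M_Q·(L₁+L₂)/(3EI) = θ_0, giving M_Q = 28.13 kip·ft (hogging).
Span QR, ΣM about R: R_Q^{QR}·6 = 0 + 28.13, so R_Q^{QR} = 4.689 kip and R_R = 0 − 4.689 = -4.689 kip.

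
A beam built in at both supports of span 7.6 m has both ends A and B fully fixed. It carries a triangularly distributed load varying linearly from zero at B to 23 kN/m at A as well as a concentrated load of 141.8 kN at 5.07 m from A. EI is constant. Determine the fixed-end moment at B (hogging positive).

Take the two fixed-end moments M_A, M_B as redundants; the released structure is the simple span AB.
Simple-span end rotations at A and B under the given loads:
  at A: triangular load, peak 23: w₀L³/(45EI) = 224.4/EI
  at B: triangular load, peak 23: 7w₀L³/(360EI) = 196.3/EI
  at A: point load 141.8 at a = 5.07: Pab(L + b)/(6LEI) = 404.1/EI
  at B: point load 141.8 at a = 5.07: Pab(L + a)/(6LEI) = 505.4/EI
  θ_A0 = 628.4/EI,  θ_B0 = 701.7/EI
Flexibility coefficients: a unit moment at one end gives L/(3EI) there and L/(6EI) at the far end, so f₁₁ = f₂₂ = 2.533/EI and f₁₂ = f₂₁ = 1.267/EI.
Compatibility — zero rotation at each built-in end:
  2.533 M_A + 1.267 M_B = 628.4
  1.267 M_A + 2.533 M_B = 701.7
Solving the pair gives M_A = 146.1 kN·m and M_B = 203.9 kN·m (hogging).

M_B = 203.9 kN·m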